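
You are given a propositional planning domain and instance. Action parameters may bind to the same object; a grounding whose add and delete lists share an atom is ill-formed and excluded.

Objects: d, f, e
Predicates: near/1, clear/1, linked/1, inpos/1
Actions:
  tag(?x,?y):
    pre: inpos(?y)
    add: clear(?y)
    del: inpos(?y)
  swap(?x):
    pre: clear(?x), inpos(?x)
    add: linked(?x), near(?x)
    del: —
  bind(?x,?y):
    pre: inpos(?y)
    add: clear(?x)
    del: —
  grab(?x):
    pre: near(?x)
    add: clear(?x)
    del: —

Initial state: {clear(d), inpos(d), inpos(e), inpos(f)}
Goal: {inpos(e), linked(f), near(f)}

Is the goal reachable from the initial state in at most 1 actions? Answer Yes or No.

No

1. bind(f,d)  →  {clear(d), clear(f), inpos(d), inpos(e), inpos(f)}
2. swap(f)  →  {clear(d), clear(f), inpos(d), inpos(e), inpos(f), linked(f), near(f)}
optimal plan length = 2; 2 > 1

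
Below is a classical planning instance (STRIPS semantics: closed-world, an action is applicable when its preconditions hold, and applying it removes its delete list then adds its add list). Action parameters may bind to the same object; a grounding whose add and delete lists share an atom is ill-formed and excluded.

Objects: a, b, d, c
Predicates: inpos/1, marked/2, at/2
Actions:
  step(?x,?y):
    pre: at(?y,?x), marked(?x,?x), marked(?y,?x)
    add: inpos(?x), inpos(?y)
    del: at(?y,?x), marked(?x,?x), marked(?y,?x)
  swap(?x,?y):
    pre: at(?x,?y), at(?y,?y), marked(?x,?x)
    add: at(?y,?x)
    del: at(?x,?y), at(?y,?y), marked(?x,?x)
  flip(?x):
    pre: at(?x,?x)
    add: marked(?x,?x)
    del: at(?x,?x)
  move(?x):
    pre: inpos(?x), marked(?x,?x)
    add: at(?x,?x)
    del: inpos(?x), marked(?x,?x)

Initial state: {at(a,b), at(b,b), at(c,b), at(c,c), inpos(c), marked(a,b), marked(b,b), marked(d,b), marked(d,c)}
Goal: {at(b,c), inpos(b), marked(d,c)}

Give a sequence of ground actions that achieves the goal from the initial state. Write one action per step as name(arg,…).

step(b,a); flip(c); swap(c,b)

1. step(b,a)  →  {at(b,b), at(c,b), at(c,c), inpos(a), inpos(b), inpos(c), marked(d,b), marked(d,c)}
2. flip(c)  →  {at(b,b), at(c,b), inpos(a), inpos(b), inpos(c), marked(c,c), marked(d,b), marked(d,c)}
3. swap(c,b)  →  {at(b,c), inpos(a), inpos(b), inpos(c), marked(d,b), marked(d,c)}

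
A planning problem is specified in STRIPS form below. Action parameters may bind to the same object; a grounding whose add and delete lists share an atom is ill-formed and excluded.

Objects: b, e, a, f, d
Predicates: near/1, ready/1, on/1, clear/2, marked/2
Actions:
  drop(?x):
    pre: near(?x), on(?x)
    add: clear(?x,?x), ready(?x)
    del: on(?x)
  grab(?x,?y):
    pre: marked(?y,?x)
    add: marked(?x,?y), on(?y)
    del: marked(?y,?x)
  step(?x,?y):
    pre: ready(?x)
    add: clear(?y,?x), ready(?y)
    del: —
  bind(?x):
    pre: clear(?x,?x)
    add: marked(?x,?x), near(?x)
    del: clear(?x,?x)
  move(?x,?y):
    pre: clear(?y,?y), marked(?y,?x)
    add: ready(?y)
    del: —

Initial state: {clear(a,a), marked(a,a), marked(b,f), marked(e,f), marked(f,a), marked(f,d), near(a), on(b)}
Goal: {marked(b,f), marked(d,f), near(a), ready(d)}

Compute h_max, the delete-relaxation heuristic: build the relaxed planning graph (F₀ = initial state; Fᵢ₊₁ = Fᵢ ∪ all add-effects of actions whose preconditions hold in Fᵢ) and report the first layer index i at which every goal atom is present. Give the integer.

2

F0 = init (8 atoms)
F1 = F0 ∪ {marked(a,f), marked(d,f), marked(f,b), marked(f,e), on(e), on(f), ready(a)}  (15 atoms)
F2 = F1 ∪ {clear(b,a), clear(d,a), clear(e,a), clear(f,a), on(a), on(d), ready(b), ready(d), ready(e), ready(f)}  (25 atoms)
goal ⊆ F2  ⇒  h_max = 2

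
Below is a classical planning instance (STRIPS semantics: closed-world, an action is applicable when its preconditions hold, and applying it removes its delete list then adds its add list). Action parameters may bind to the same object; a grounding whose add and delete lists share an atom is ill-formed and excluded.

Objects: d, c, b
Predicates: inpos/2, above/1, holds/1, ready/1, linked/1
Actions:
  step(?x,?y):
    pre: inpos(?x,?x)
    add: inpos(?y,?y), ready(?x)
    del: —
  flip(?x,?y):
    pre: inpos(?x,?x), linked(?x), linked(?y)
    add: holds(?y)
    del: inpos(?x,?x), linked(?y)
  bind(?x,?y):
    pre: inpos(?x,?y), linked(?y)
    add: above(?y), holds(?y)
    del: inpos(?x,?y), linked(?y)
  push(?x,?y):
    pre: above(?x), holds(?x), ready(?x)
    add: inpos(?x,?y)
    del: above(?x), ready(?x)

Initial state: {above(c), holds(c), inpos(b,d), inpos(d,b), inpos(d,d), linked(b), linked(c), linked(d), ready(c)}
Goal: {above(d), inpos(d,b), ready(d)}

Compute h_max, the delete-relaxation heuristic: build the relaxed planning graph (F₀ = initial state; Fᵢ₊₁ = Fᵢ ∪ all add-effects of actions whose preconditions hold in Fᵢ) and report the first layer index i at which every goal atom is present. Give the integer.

F0 = init (9 atoms)
F1 = F0 ∪ {above(b), above(d), holds(b), holds(d), inpos(b,b), inpos(c,b), inpos(c,c), inpos(c,d), ready(d)}  (18 atoms)
goal ⊆ F1  ⇒  h_max = 1

1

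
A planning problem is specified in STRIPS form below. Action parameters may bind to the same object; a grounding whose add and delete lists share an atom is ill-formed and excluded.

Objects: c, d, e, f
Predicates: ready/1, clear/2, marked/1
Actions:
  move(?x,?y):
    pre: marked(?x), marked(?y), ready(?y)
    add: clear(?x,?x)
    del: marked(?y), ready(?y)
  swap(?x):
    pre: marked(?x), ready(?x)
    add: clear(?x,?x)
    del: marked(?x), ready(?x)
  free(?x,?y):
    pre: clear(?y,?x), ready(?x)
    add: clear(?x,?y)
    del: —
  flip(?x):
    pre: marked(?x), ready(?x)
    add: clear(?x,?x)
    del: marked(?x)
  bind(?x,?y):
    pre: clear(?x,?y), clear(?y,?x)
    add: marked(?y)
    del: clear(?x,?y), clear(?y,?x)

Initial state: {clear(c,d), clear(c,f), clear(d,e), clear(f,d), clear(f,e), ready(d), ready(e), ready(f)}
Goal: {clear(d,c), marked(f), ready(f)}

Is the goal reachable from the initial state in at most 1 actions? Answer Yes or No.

1. free(d,c)  →  {clear(c,d), clear(c,f), clear(d,c), clear(d,e), clear(f,d), clear(f,e), ready(d), ready(e), ready(f)}
2. free(d,f)  →  {clear(c,d), clear(c,f), clear(d,c), clear(d,e), clear(d,f), clear(f,d), clear(f,e), ready(d), ready(e), ready(f)}
3. bind(d,f)  →  {clear(c,d), clear(c,f), clear(d,c), clear(d,e), clear(f,e), marked(f), ready(d), ready(e), ready(f)}
optimal plan length = 3; 3 > 1

No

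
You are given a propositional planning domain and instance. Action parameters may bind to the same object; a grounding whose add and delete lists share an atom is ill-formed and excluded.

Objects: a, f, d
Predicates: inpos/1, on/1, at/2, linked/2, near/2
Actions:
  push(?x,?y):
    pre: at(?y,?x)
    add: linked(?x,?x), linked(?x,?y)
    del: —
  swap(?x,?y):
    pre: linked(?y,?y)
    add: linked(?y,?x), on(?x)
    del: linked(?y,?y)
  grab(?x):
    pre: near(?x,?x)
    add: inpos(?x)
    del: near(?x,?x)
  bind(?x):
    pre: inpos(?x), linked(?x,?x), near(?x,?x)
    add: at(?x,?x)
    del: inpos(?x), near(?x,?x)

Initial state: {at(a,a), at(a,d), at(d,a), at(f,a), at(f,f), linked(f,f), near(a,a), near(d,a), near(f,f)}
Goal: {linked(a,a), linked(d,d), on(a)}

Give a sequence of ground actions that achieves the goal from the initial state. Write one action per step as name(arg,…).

1. push(a,a)  →  {at(a,a), at(a,d), at(d,a), at(f,a), at(f,f), linked(a,a), linked(f,f), near(a,a), near(d,a), near(f,f)}
2. push(d,a)  →  {at(a,a), at(a,d), at(d,a), at(f,a), at(f,f), linked(a,a), linked(d,a), linked(d,d), linked(f,f), near(a,a), near(d,a), near(f,f)}
3. swap(a,f)  →  {at(a,a), at(a,d), at(d,a), at(f,a), at(f,f), linked(a,a), linked(d,a), linked(d,d), linked(f,a), near(a,a), near(d,a), near(f,f), on(a)}

push(a,a); push(d,a); swap(a,f)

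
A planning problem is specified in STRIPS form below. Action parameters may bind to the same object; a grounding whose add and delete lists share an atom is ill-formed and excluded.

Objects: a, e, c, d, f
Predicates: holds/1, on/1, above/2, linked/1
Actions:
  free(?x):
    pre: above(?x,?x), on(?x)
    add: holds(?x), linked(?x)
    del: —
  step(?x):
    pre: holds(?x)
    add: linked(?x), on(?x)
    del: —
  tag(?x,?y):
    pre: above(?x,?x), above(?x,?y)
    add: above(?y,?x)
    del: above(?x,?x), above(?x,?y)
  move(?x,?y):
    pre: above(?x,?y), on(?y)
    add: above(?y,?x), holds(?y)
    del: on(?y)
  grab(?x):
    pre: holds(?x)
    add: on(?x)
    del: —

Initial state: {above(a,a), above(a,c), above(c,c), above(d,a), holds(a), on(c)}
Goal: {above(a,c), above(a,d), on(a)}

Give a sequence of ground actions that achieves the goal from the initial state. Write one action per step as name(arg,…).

step(a); move(d,a); step(a)

1. step(a)  →  {above(a,a), above(a,c), above(c,c), above(d,a), holds(a), linked(a), on(a), on(c)}
2. move(d,a)  →  {above(a,a), above(a,c), above(a,d), above(c,c), above(d,a), holds(a), linked(a), on(c)}
3. step(a)  →  {above(a,a), above(a,c), above(a,d), above(c,c), above(d,a), holds(a), linked(a), on(a), on(c)}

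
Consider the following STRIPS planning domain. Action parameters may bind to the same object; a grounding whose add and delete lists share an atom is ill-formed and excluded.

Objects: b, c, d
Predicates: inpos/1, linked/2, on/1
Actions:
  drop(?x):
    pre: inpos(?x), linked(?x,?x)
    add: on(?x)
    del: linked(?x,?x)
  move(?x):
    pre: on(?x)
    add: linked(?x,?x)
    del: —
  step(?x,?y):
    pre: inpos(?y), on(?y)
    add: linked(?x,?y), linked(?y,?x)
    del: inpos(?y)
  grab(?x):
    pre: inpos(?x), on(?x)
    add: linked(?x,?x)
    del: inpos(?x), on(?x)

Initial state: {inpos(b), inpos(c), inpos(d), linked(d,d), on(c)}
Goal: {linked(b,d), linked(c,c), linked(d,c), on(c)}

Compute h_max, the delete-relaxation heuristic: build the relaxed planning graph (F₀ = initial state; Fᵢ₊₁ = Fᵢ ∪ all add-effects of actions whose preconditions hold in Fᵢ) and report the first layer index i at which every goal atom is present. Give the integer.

F0 = init (5 atoms)
F1 = F0 ∪ {linked(b,c), linked(c,b), linked(c,c), linked(c,d), linked(d,c), on(d)}  (11 atoms)
F2 = F1 ∪ {linked(b,d), linked(d,b)}  (13 atoms)
goal ⊆ F2  ⇒  h_max = 2

2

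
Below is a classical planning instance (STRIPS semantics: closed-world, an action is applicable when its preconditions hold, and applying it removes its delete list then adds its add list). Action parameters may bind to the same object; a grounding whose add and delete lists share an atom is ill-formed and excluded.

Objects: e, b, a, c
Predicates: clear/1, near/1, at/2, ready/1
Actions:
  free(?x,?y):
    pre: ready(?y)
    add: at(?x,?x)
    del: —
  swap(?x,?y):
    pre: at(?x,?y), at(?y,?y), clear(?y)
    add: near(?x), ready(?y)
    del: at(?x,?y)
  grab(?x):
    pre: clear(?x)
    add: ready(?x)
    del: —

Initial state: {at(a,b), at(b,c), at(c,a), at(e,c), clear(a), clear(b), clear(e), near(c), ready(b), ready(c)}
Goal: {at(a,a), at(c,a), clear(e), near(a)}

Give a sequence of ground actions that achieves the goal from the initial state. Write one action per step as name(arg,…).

1. free(b,b)  →  {at(a,b), at(b,b), at(b,c), at(c,a), at(e,c), clear(a), clear(b), clear(e), near(c), ready(b), ready(c)}
2. free(a,b)  →  {at(a,a), at(a,b), at(b,b), at(b,c), at(c,a), at(e,c), clear(a), clear(b), clear(e), near(c), ready(b), ready(c)}
3. swap(a,b)  →  {at(a,a), at(b,b), at(b,c), at(c,a), at(e,c), clear(a), clear(b), clear(e), near(a), near(c), ready(b), ready(c)}

free(b,b); free(a,b); swap(a,b)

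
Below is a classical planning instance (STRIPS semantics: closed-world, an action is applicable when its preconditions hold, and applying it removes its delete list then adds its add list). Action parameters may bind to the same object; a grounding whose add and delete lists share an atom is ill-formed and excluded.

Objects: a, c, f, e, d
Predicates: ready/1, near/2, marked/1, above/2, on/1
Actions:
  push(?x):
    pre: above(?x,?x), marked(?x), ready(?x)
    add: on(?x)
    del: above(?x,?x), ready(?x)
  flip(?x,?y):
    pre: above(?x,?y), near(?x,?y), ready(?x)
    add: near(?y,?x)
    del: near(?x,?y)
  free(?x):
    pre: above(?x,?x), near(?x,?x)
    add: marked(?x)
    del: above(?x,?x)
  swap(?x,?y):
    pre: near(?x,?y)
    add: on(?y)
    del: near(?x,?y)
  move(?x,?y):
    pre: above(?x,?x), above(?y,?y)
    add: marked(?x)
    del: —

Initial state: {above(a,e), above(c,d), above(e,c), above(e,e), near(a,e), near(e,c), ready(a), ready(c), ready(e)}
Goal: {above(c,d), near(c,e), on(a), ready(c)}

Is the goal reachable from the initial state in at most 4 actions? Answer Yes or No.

1. flip(a,e)  →  {above(a,e), above(c,d), above(e,c), above(e,e), near(e,a), near(e,c), ready(a), ready(c), ready(e)}
2. flip(e,c)  →  {above(a,e), above(c,d), above(e,c), above(e,e), near(c,e), near(e,a), ready(a), ready(c), ready(e)}
3. swap(e,a)  →  {above(a,e), above(c,d), above(e,c), above(e,e), near(c,e), on(a), ready(a), ready(c), ready(e)}
optimal plan length = 3; 3 ≤ 4

Yes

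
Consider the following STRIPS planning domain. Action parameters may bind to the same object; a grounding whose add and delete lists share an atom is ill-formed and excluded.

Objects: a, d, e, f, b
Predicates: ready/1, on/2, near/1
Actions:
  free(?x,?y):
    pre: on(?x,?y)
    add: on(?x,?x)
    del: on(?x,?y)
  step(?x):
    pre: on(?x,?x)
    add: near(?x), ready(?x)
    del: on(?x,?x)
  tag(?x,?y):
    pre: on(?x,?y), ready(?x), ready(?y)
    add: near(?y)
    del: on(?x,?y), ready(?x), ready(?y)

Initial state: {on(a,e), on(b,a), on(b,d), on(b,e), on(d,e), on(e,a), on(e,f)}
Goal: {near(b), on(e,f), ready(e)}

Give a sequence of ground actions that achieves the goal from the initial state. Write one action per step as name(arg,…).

1. free(e,a)  →  {on(a,e), on(b,a), on(b,d), on(b,e), on(d,e), on(e,e), on(e,f)}
2. free(b,a)  →  {on(a,e), on(b,b), on(b,d), on(b,e), on(d,e), on(e,e), on(e,f)}
3. step(e)  →  {near(e), on(a,e), on(b,b), on(b,d), on(b,e), on(d,e), on(e,f), ready(e)}
4. step(b)  →  {near(b), near(e), on(a,e), on(b,d), on(b,e), on(d,e), on(e,f), ready(b), ready(e)}

free(e,a); free(b,a); step(e); step(b)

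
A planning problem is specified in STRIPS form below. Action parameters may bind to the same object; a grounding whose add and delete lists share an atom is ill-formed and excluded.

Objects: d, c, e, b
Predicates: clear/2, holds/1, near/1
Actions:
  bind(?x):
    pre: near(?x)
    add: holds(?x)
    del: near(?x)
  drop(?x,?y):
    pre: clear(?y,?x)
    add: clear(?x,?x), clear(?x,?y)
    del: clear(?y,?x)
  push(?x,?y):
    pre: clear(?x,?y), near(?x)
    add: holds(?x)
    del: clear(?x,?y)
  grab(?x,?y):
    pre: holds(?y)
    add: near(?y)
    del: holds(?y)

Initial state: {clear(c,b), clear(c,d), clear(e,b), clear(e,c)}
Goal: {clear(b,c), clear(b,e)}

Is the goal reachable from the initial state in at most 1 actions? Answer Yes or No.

No

1. drop(b,c)  →  {clear(b,b), clear(b,c), clear(c,d), clear(e,b), clear(e,c)}
2. drop(b,e)  →  {clear(b,b), clear(b,c), clear(b,e), clear(c,d), clear(e,c)}
optimal plan length = 2; 2 > 1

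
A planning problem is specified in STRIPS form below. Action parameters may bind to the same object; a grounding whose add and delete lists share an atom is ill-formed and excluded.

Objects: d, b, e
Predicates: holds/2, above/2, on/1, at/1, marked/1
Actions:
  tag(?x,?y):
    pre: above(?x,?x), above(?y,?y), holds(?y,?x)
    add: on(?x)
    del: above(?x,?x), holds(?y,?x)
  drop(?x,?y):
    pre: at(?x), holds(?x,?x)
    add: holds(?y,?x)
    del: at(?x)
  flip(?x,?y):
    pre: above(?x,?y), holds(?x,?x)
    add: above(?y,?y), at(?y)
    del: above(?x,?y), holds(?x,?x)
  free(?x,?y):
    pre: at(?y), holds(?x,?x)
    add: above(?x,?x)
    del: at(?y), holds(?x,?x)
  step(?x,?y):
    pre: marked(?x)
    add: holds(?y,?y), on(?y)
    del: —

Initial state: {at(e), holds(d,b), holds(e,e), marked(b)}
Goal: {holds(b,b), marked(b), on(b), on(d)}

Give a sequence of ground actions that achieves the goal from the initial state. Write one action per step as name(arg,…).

1. step(b,d)  →  {at(e), holds(d,b), holds(d,d), holds(e,e), marked(b), on(d)}
2. step(b,b)  →  {at(e), holds(b,b), holds(d,b), holds(d,d), holds(e,e), marked(b), on(b), on(d)}

step(b,d); step(b,b)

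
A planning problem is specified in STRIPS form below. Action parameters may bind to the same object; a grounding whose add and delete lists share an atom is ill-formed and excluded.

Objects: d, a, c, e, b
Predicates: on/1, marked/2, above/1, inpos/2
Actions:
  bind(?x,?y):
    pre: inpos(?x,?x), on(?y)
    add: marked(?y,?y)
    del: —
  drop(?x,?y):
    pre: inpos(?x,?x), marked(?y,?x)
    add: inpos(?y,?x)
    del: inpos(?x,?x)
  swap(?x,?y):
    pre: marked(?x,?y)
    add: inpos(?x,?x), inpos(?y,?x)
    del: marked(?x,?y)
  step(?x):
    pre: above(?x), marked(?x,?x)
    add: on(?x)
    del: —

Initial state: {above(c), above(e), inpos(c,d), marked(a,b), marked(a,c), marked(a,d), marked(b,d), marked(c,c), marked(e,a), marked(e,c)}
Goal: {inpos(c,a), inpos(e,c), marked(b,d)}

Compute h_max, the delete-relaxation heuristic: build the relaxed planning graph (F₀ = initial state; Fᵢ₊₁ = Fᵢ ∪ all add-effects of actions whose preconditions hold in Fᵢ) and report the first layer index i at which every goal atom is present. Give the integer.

F0 = init (10 atoms)
F1 = F0 ∪ {inpos(a,a), inpos(a,e), inpos(b,a), inpos(b,b), inpos(c,a), inpos(c,c), inpos(c,e), inpos(d,a), inpos(d,b), inpos(e,e), on(c)}  (21 atoms)
F2 = F1 ∪ {inpos(a,b), inpos(a,c), inpos(e,a), inpos(e,c)}  (25 atoms)
goal ⊆ F2  ⇒  h_max = 2

2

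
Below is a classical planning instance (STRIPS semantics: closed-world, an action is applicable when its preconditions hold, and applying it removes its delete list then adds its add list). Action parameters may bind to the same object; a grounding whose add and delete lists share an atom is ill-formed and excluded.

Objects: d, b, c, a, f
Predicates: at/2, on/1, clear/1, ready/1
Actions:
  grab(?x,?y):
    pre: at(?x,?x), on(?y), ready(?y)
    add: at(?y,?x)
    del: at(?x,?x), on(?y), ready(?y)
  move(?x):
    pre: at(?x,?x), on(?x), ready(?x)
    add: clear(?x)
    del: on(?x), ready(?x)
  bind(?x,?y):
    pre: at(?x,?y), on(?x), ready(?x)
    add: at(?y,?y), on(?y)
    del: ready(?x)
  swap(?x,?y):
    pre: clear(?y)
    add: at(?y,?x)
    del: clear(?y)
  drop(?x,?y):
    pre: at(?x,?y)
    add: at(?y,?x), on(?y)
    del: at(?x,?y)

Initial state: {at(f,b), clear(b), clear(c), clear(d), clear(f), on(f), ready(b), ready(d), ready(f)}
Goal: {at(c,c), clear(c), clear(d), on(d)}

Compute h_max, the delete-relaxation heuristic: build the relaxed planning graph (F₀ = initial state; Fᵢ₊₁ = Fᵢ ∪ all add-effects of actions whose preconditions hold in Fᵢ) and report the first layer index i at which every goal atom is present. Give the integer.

2

F0 = init (9 atoms)
F1 = F0 ∪ {at(b,a), at(b,b), at(b,c), at(b,d), at(b,f), at(c,a), at(c,b), at(c,c), at(c,d), at(c,f), at(d,a), at(d,b), at(d,c), at(d,d), at(d,f), at(f,a), at(f,c), at(f,d), at(f,f), on(b)}  (29 atoms)
F2 = F1 ∪ {at(a,a), at(a,b), at(a,c), at(a,d), at(a,f), on(a), on(c), on(d)}  (37 atoms)
goal ⊆ F2  ⇒  h_max = 2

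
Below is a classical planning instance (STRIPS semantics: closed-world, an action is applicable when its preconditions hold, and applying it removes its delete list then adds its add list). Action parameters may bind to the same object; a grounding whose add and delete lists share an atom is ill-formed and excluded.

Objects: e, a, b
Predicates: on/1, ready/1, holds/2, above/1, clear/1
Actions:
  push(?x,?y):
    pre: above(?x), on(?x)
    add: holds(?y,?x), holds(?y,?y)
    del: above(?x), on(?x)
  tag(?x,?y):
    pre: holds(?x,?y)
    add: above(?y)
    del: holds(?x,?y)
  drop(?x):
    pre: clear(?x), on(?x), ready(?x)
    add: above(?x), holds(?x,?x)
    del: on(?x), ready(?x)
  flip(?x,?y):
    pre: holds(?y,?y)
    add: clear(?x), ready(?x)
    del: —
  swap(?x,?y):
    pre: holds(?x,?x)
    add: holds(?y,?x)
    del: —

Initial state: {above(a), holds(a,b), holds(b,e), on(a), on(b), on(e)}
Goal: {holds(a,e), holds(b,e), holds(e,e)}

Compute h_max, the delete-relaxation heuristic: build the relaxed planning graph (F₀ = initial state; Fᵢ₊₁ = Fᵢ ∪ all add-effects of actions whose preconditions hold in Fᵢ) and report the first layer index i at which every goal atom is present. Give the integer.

F0 = init (6 atoms)
F1 = F0 ∪ {above(b), above(e), holds(a,a), holds(b,a), holds(b,b), holds(e,a), holds(e,e)}  (13 atoms)
F2 = F1 ∪ {clear(a), clear(b), clear(e), holds(a,e), holds(e,b), ready(a), ready(b), ready(e)}  (21 atoms)
goal ⊆ F2  ⇒  h_max = 2

2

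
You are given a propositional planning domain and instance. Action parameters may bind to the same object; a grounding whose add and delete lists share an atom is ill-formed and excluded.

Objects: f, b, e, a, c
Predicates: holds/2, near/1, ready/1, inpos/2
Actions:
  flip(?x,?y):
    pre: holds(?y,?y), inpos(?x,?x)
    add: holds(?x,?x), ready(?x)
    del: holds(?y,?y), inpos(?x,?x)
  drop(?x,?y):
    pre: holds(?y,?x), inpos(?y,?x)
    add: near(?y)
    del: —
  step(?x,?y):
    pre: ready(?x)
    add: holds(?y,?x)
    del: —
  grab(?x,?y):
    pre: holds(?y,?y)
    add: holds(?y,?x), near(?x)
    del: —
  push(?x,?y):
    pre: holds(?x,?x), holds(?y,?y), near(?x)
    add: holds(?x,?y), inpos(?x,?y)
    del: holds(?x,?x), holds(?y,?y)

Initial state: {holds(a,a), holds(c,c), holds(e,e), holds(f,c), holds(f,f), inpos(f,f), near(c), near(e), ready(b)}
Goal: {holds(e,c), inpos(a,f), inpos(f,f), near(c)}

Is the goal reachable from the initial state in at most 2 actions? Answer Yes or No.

No

1. grab(a,f)  →  {holds(a,a), holds(c,c), holds(e,e), holds(f,a), holds(f,c), holds(f,f), inpos(f,f), near(a), near(c), near(e), ready(b)}
2. grab(c,e)  →  {holds(a,a), holds(c,c), holds(e,c), holds(e,e), holds(f,a), holds(f,c), holds(f,f), inpos(f,f), near(a), near(c), near(e), ready(b)}
3. push(a,f)  →  {holds(a,f), holds(c,c), holds(e,c), holds(e,e), holds(f,a), holds(f,c), inpos(a,f), inpos(f,f), near(a), near(c), near(e), ready(b)}
optimal plan length = 3; 3 > 2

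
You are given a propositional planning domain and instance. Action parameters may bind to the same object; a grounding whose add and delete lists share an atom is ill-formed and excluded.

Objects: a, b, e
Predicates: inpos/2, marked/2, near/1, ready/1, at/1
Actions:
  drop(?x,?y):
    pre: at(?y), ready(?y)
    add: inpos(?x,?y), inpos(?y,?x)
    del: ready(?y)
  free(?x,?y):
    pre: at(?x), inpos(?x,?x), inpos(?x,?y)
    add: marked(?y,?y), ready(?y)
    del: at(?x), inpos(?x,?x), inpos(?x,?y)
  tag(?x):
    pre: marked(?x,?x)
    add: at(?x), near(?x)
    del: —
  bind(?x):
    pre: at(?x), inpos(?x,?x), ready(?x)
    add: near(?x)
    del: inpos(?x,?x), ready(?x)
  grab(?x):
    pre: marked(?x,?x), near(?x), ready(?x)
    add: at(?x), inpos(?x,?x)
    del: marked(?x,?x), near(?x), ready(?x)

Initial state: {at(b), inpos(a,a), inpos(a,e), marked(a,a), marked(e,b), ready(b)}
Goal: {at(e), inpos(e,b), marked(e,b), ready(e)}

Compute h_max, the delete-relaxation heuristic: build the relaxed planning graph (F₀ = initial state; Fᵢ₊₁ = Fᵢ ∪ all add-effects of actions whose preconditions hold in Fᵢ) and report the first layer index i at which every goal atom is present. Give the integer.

F0 = init (6 atoms)
F1 = F0 ∪ {at(a), inpos(a,b), inpos(b,a), inpos(b,b), inpos(b,e), inpos(e,b), near(a)}  (13 atoms)
F2 = F1 ∪ {marked(b,b), marked(e,e), near(b), ready(a), ready(e)}  (18 atoms)
F3 = F2 ∪ {at(e), inpos(e,a), near(e)}  (21 atoms)
goal ⊆ F3  ⇒  h_max = 3

3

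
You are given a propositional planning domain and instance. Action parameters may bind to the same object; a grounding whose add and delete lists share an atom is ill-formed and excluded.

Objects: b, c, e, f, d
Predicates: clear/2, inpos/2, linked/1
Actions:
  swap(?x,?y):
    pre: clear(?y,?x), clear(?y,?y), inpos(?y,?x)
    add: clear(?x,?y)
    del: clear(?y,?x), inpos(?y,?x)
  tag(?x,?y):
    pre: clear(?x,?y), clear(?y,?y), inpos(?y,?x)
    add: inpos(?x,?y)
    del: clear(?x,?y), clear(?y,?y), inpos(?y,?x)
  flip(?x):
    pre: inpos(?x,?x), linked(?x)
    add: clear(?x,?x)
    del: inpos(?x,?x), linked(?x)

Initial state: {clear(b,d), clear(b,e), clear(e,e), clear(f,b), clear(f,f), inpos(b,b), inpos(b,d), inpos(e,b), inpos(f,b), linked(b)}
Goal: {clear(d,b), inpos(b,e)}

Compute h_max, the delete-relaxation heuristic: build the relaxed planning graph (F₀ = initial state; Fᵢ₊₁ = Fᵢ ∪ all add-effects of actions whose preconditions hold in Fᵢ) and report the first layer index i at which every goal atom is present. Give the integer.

F0 = init (10 atoms)
F1 = F0 ∪ {clear(b,b), clear(b,f), inpos(b,e)}  (13 atoms)
F2 = F1 ∪ {clear(d,b), clear(e,b), inpos(b,f)}  (16 atoms)
goal ⊆ F2  ⇒  h_max = 2

2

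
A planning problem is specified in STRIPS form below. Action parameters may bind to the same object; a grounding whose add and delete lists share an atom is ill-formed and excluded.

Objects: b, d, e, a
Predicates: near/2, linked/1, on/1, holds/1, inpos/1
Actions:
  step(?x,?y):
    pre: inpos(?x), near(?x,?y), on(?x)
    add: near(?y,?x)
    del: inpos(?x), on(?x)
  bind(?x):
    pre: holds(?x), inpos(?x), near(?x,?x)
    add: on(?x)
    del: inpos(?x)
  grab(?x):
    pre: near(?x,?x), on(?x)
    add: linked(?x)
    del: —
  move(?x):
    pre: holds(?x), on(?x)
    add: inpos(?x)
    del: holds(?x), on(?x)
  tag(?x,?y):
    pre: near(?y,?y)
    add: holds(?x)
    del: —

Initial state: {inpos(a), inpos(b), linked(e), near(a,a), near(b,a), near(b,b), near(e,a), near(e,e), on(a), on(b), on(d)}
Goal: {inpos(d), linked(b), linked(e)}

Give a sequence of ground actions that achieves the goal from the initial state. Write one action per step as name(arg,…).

1. grab(b)  →  {inpos(a), inpos(b), linked(b), linked(e), near(a,a), near(b,a), near(b,b), near(e,a), near(e,e), on(a), on(b), on(d)}
2. tag(d,b)  →  {holds(d), inpos(a), inpos(b), linked(b), linked(e), near(a,a), near(b,a), near(b,b), near(e,a), near(e,e), on(a), on(b), on(d)}
3. move(d)  →  {inpos(a), inpos(b), inpos(d), linked(b), linked(e), near(a,a), near(b,a), near(b,b), near(e,a), near(e,e), on(a), on(b)}

grab(b); tag(d,b); move(d)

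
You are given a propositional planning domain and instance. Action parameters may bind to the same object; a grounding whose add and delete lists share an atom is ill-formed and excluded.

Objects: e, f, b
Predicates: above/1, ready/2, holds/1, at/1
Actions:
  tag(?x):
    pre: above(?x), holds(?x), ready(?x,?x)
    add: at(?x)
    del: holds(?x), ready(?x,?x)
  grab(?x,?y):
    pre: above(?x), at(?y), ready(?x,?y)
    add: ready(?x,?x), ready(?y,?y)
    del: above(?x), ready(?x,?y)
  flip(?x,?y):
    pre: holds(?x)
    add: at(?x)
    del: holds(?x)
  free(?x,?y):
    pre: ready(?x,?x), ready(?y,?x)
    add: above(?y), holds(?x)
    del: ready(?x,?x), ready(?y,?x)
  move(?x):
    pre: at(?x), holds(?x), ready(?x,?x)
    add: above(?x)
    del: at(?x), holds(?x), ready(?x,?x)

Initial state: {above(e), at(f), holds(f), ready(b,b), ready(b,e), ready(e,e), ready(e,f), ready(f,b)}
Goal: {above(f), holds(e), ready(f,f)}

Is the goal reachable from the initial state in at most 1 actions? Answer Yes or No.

No

1. grab(e,f)  →  {at(f), holds(f), ready(b,b), ready(b,e), ready(e,e), ready(f,b), ready(f,f)}
2. free(e,e)  →  {above(e), at(f), holds(e), holds(f), ready(b,b), ready(b,e), ready(f,b), ready(f,f)}
3. free(b,f)  →  {above(e), above(f), at(f), holds(b), holds(e), holds(f), ready(b,e), ready(f,f)}
optimal plan length = 3; 3 > 1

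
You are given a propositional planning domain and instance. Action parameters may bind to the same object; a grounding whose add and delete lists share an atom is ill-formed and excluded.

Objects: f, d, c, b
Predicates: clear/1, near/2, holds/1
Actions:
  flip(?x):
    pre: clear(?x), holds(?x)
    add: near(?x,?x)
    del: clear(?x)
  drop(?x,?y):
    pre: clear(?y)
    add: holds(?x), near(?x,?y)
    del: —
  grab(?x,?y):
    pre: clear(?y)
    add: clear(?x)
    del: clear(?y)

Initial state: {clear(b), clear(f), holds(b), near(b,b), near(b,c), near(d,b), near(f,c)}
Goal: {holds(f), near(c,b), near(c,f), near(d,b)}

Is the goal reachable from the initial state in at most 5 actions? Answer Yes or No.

Yes

1. drop(f,f)  →  {clear(b), clear(f), holds(b), holds(f), near(b,b), near(b,c), near(d,b), near(f,c), near(f,f)}
2. drop(c,f)  →  {clear(b), clear(f), holds(b), holds(c), holds(f), near(b,b), near(b,c), near(c,f), near(d,b), near(f,c), near(f,f)}
3. drop(c,b)  →  {clear(b), clear(f), holds(b), holds(c), holds(f), near(b,b), near(b,c), near(c,b), near(c,f), near(d,b), near(f,c), near(f,f)}
optimal plan length = 3; 3 ≤ 5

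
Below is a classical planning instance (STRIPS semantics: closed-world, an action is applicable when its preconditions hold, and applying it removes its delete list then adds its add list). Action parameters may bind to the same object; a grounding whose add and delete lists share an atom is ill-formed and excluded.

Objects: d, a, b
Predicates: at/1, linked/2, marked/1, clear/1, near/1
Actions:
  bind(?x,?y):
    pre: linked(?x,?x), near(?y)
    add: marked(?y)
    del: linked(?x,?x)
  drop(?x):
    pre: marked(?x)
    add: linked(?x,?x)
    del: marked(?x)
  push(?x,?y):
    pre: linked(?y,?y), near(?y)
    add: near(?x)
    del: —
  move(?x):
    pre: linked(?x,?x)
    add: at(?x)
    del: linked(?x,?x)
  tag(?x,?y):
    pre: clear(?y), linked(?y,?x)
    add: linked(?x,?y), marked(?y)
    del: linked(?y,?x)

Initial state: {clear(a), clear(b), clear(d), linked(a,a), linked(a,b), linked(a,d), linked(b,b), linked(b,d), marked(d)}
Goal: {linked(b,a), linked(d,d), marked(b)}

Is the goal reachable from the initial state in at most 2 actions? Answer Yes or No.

No

1. drop(d)  →  {clear(a), clear(b), clear(d), linked(a,a), linked(a,b), linked(a,d), linked(b,b), linked(b,d), linked(d,d)}
2. tag(d,b)  →  {clear(a), clear(b), clear(d), linked(a,a), linked(a,b), linked(a,d), linked(b,b), linked(d,b), linked(d,d), marked(b)}
3. tag(b,a)  →  {clear(a), clear(b), clear(d), linked(a,a), linked(a,d), linked(b,a), linked(b,b), linked(d,b), linked(d,d), marked(a), marked(b)}
optimal plan length = 3; 3 > 2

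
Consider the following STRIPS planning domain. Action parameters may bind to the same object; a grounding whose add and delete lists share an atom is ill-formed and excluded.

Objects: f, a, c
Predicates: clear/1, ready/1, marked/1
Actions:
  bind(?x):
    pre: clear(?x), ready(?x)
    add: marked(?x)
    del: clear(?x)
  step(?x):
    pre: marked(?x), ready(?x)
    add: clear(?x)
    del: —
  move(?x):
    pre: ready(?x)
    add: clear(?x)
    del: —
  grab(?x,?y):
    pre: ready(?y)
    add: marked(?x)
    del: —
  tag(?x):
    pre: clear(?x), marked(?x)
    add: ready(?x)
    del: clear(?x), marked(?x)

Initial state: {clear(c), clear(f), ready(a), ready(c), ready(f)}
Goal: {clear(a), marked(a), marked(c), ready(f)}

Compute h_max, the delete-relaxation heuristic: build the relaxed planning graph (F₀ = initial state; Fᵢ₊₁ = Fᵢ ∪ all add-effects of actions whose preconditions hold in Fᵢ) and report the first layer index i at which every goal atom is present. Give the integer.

F0 = init (5 atoms)
F1 = F0 ∪ {clear(a), marked(a), marked(c), marked(f)}  (9 atoms)
goal ⊆ F1  ⇒  h_max = 1

1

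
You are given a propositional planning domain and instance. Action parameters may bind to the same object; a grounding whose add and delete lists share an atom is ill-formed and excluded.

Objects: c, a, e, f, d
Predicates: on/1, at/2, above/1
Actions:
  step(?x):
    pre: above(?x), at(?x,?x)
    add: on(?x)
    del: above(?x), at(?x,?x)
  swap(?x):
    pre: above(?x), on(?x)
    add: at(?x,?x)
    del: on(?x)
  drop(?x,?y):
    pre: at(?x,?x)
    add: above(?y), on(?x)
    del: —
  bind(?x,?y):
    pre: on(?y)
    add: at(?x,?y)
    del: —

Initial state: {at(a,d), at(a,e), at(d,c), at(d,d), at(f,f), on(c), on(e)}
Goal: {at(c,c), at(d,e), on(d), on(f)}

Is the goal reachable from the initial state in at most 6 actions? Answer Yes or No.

1. drop(f,c)  →  {above(c), at(a,d), at(a,e), at(d,c), at(d,d), at(f,f), on(c), on(e), on(f)}
2. swap(c)  →  {above(c), at(a,d), at(a,e), at(c,c), at(d,c), at(d,d), at(f,f), on(e), on(f)}
3. drop(d,c)  →  {above(c), at(a,d), at(a,e), at(c,c), at(d,c), at(d,d), at(f,f), on(d), on(e), on(f)}
4. bind(d,e)  →  {above(c), at(a,d), at(a,e), at(c,c), at(d,c), at(d,d), at(d,e), at(f,f), on(d), on(e), on(f)}
optimal plan length = 4; 4 ≤ 6

Yes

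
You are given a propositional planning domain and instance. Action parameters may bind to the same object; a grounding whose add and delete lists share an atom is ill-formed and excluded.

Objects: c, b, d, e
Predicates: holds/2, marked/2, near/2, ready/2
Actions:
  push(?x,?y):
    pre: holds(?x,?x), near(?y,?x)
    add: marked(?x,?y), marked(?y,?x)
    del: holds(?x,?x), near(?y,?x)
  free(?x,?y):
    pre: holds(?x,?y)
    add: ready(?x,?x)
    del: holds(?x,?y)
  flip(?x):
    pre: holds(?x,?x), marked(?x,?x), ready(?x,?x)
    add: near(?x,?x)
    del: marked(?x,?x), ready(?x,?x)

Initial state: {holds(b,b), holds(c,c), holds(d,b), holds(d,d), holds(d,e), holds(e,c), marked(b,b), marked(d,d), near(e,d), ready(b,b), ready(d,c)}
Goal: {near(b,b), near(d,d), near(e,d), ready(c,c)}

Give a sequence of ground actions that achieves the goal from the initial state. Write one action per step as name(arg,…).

1. free(c,c)  →  {holds(b,b), holds(d,b), holds(d,d), holds(d,e), holds(e,c), marked(b,b), marked(d,d), near(e,d), ready(b,b), ready(c,c), ready(d,c)}
2. free(d,b)  →  {holds(b,b), holds(d,d), holds(d,e), holds(e,c), marked(b,b), marked(d,d), near(e,d), ready(b,b), ready(c,c), ready(d,c), ready(d,d)}
3. flip(b)  →  {holds(b,b), holds(d,d), holds(d,e), holds(e,c), marked(d,d), near(b,b), near(e,d), ready(c,c), ready(d,c), ready(d,d)}
4. flip(d)  →  {holds(b,b), holds(d,d), holds(d,e), holds(e,c), near(b,b), near(d,d), near(e,d), ready(c,c), ready(d,c)}

free(c,c); free(d,b); flip(b); flip(d)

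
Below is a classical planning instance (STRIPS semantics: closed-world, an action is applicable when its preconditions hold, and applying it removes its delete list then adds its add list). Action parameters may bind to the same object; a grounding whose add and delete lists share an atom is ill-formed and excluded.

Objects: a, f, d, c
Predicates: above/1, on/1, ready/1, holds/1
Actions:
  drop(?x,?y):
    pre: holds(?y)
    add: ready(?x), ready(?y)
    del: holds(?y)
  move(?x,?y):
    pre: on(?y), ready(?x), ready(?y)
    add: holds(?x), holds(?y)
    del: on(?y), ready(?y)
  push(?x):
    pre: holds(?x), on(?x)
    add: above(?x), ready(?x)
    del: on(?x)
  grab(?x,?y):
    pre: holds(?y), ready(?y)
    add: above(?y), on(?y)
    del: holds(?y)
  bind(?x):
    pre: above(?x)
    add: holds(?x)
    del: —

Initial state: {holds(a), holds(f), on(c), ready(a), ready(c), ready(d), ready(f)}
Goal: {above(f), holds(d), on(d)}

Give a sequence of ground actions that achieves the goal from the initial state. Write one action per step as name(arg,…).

move(d,c); grab(a,f); grab(a,d); move(d,f)

1. move(d,c)  →  {holds(a), holds(c), holds(d), holds(f), ready(a), ready(d), ready(f)}
2. grab(a,f)  →  {above(f), holds(a), holds(c), holds(d), on(f), ready(a), ready(d), ready(f)}
3. grab(a,d)  →  {above(d), above(f), holds(a), holds(c), on(d), on(f), ready(a), ready(d), ready(f)}
4. move(d,f)  →  {above(d), above(f), holds(a), holds(c), holds(d), holds(f), on(d), ready(a), ready(d)}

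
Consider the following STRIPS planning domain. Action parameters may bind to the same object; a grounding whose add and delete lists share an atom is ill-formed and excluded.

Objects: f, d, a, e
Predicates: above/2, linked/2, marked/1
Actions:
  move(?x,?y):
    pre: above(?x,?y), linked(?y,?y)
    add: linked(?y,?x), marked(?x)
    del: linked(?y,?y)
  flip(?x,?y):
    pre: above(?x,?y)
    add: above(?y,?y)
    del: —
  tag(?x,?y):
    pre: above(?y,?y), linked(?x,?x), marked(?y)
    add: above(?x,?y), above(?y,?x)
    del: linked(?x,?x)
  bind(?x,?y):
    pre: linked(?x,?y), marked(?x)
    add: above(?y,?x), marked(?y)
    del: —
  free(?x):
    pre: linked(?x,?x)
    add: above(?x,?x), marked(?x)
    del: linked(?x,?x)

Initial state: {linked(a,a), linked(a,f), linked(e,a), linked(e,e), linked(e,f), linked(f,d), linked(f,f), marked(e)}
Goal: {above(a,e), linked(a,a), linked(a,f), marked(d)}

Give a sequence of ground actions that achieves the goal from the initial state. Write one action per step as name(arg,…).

bind(e,f); bind(f,d); bind(e,a)

1. bind(e,f)  →  {above(f,e), linked(a,a), linked(a,f), linked(e,a), linked(e,e), linked(e,f), linked(f,d), linked(f,f), marked(e), marked(f)}
2. bind(f,d)  →  {above(d,f), above(f,e), linked(a,a), linked(a,f), linked(e,a), linked(e,e), linked(e,f), linked(f,d), linked(f,f), marked(d), marked(e), marked(f)}
3. bind(e,a)  →  {above(a,e), above(d,f), above(f,e), linked(a,a), linked(a,f), linked(e,a), linked(e,e), linked(e,f), linked(f,d), linked(f,f), marked(a), marked(d), marked(e), marked(f)}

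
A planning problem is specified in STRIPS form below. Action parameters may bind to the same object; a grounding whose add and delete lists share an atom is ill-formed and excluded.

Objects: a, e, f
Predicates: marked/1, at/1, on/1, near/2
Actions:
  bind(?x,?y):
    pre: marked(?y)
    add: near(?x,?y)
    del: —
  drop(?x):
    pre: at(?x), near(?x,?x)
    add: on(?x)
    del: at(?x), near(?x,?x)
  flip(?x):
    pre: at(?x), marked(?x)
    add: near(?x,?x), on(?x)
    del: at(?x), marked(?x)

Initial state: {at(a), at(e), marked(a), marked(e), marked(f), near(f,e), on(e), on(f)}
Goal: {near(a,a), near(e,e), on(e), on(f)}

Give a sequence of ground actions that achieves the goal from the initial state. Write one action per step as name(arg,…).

1. bind(a,a)  →  {at(a), at(e), marked(a), marked(e), marked(f), near(a,a), near(f,e), on(e), on(f)}
2. bind(e,e)  →  {at(a), at(e), marked(a), marked(e), marked(f), near(a,a), near(e,e), near(f,e), on(e), on(f)}

bind(a,a); bind(e,e)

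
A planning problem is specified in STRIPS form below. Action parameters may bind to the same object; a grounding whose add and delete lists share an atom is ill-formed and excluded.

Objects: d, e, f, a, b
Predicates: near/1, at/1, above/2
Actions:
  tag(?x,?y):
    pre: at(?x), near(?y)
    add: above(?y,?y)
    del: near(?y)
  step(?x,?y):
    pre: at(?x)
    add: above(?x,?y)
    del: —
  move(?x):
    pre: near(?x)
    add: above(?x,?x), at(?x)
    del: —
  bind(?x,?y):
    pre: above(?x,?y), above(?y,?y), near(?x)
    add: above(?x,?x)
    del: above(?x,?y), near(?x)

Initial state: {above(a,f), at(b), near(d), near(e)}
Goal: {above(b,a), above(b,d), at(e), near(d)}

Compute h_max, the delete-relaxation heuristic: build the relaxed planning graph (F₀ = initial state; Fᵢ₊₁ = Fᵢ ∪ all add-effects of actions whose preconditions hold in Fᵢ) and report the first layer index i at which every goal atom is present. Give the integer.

F0 = init (4 atoms)
F1 = F0 ∪ {above(b,a), above(b,b), above(b,d), above(b,e), above(b,f), above(d,d), above(e,e), at(d), at(e)}  (13 atoms)
goal ⊆ F1  ⇒  h_max = 1

1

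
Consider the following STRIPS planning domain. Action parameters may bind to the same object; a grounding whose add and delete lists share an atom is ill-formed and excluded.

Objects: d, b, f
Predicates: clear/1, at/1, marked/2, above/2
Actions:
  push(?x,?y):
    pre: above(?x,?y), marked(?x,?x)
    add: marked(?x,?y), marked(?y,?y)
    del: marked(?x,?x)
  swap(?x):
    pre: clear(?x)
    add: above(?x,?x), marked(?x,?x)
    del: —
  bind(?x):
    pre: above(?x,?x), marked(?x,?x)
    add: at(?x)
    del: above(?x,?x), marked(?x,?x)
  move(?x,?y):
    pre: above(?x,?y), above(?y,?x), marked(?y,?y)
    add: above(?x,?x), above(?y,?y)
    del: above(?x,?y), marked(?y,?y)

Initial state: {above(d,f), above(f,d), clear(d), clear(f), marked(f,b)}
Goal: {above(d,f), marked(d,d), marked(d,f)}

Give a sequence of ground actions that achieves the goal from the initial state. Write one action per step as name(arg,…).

1. swap(d)  →  {above(d,d), above(d,f), above(f,d), clear(d), clear(f), marked(d,d), marked(f,b)}
2. push(d,f)  →  {above(d,d), above(d,f), above(f,d), clear(d), clear(f), marked(d,f), marked(f,b), marked(f,f)}
3. push(f,d)  →  {above(d,d), above(d,f), above(f,d), clear(d), clear(f), marked(d,d), marked(d,f), marked(f,b), marked(f,d)}

swap(d); push(d,f); push(f,d)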